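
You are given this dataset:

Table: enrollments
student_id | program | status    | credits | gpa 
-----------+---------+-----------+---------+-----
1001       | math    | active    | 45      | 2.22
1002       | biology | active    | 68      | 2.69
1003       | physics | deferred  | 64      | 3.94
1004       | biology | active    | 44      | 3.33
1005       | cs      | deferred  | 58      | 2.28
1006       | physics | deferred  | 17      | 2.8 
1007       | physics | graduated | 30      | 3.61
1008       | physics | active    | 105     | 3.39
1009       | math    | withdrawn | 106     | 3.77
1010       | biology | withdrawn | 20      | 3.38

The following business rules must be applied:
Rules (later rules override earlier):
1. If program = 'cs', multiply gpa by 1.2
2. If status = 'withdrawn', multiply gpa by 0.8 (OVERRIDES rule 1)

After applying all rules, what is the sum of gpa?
30.44

Step 1: Rule 2 takes priority for records with status = 'withdrawn'
  - 2 records: 7.15 × 0.8 = 5.72
Step 2: Rule 1 applies to remaining records with program = 'cs'
  - 1 records: 2.28 × 1.2 = 2.74
Step 3: Other records unchanged: 21.98
Step 4: Final sum = 5.72 + 2.74 + 21.98 = 30.44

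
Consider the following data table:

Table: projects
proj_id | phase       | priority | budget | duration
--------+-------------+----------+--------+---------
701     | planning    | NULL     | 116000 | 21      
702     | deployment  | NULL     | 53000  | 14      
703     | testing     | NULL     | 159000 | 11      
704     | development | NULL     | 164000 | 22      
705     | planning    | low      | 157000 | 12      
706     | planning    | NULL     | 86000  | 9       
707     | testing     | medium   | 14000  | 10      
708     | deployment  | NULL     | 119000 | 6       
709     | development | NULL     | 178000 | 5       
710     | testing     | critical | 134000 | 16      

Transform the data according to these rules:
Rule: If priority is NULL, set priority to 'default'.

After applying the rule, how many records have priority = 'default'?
7

Step 1: Count records where priority IS NULL
Step 2: Found 7 records with NULL priority
Step 3: These records will have priority set to 'default'
Step 4: Records already having priority = 'default': 0
Step 5: Answer: 7 + 0 = 7 records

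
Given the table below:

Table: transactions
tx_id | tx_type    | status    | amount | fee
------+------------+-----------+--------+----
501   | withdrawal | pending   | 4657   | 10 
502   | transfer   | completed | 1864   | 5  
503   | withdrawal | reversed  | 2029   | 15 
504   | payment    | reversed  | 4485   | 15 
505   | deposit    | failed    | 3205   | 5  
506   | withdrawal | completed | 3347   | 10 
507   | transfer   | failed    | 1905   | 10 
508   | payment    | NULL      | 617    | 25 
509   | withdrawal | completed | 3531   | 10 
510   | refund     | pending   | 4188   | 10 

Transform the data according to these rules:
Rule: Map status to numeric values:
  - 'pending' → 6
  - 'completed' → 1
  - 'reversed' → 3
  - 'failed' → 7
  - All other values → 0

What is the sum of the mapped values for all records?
35

Step 1: Apply mapping to each record
Step 2: Count by status:
  'pending': 2 records × 6 = 12
  'completed': 3 records × 1 = 3
  'reversed': 2 records × 3 = 6
  'failed': 2 records × 7 = 14
Step 3: Sum all mapped values = 35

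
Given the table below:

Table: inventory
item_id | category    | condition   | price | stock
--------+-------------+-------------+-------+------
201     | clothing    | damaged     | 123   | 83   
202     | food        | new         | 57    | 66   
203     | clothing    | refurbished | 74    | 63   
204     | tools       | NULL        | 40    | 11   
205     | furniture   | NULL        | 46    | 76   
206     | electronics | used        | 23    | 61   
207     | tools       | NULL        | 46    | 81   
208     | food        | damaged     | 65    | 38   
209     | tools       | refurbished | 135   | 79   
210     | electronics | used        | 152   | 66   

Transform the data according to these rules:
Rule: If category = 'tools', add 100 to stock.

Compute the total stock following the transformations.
924

Step 1: Count records where category = 'tools': 3
Step 2: Total bonus added: 3 × 100 = 300
Step 3: Original sum of stock: 624
Step 4: Final sum = 624 + 300 = 924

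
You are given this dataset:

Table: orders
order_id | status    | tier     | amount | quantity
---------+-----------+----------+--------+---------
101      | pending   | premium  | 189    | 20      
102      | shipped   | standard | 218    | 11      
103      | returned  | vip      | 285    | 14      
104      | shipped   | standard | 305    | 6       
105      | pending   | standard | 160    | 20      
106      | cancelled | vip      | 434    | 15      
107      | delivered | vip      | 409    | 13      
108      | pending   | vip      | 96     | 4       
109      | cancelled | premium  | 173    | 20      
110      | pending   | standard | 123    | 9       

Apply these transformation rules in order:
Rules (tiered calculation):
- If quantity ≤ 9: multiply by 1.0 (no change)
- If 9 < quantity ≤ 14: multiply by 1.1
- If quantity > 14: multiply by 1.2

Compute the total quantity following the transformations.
150.8

Step 1: Tier 1 (quantity ≤ 9): 3 records, sum = 19 × 1.0 = 19.0
Step 2: Tier 2 (9 < quantity ≤ 14): 3 records, sum = 38 × 1.1 = 41.8
Step 3: Tier 3 (quantity > 14): 4 records, sum = 75 × 1.2 = 90.0
Step 4: Final sum = 19.0 + 41.8 + 90.0 = 150.8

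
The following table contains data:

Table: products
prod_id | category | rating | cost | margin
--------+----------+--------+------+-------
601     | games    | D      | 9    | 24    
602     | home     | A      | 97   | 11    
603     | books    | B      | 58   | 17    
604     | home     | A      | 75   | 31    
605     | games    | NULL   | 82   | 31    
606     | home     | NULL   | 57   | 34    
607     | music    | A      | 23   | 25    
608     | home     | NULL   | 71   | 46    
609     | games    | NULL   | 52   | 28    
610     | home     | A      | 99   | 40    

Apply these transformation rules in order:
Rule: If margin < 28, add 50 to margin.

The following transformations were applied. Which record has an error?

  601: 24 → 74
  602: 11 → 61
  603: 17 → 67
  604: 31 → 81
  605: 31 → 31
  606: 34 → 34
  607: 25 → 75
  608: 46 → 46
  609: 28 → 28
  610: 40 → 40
Record 604 has an error. The correct transformed value should be 31, not 81.

Step 1: Check each record against the rule
Step 2: Record 604 has margin = 31
Step 3: Since 31 >= 28, the bonus should not have been applied
Step 4: Correct value = 31, but claimed value = 81
Conclusion: Record 604 has the error.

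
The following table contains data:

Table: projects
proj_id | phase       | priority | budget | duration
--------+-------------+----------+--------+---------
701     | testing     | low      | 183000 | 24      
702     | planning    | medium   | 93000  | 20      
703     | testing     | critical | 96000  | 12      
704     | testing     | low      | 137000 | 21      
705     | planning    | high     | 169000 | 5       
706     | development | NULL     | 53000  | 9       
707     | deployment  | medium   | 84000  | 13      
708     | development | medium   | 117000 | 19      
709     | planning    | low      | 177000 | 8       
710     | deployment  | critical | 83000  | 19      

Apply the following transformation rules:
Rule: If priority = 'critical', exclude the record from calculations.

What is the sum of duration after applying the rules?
119

Step 1: Identify records where priority = 'critical'
Step 2: The excluded records sum to 31
Step 3: Original total duration = 150
Step 4: Remaining total = 150 - 31 = 119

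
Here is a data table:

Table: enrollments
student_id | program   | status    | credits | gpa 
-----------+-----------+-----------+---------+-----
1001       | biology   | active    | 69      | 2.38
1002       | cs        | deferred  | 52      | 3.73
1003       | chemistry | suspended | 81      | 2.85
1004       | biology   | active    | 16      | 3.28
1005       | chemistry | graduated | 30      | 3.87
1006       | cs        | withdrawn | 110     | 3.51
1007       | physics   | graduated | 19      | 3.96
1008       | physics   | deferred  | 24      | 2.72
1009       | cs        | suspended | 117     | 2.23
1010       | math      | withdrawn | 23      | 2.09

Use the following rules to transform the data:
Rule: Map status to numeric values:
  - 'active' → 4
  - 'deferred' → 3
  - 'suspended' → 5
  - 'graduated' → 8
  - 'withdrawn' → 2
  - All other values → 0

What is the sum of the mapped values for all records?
44

Step 1: Apply mapping to each record
Step 2: Count by status:
  'active': 2 records × 4 = 8
  'deferred': 2 records × 3 = 6
  'suspended': 2 records × 5 = 10
  'graduated': 2 records × 8 = 16
  'withdrawn': 2 records × 2 = 4
Step 3: Sum all mapped values = 44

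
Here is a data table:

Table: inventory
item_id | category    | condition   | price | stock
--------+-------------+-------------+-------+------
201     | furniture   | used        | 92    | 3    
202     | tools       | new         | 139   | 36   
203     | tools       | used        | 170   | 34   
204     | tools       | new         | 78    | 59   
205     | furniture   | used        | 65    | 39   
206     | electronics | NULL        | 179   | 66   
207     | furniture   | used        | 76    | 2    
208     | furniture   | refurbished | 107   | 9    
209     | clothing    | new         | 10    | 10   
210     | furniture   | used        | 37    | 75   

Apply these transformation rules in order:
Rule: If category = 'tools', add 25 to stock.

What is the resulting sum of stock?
408

Step 1: Count records where category = 'tools': 3
Step 2: Total bonus added: 3 × 25 = 75
Step 3: Original sum of stock: 333
Step 4: Final sum = 333 + 75 = 408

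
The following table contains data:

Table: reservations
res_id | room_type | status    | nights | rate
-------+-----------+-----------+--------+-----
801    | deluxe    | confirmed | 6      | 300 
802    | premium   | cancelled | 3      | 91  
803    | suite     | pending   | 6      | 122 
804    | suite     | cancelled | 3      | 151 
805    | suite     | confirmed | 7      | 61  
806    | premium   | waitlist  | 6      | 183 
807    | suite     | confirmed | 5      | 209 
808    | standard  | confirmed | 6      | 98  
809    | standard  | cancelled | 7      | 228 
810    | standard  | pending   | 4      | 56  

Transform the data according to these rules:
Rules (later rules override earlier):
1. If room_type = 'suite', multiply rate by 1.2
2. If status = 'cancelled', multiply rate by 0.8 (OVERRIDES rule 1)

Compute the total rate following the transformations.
1483.4

Step 1: Rule 2 takes priority for records with status = 'cancelled'
  - 3 records: 470 × 0.8 = 376.0
Step 2: Rule 1 applies to remaining records with room_type = 'suite'
  - 3 records: 392 × 1.2 = 470.4
Step 3: Other records unchanged: 637
Step 4: Final sum = 376.0 + 470.4 + 637 = 1483.4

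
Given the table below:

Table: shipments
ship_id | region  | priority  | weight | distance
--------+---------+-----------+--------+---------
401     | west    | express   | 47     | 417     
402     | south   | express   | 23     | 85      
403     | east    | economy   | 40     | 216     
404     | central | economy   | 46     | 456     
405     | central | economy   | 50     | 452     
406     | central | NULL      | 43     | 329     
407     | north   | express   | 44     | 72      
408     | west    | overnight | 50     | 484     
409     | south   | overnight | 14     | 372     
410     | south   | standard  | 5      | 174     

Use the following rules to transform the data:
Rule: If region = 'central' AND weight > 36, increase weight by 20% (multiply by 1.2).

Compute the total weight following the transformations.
389.8

Step 1: Find records where region = 'central' AND weight > 36
Step 2: 3 records match, summing to 139
Step 3: After multiplier: 139 × 1.2 = 166.8
Step 4: Unaffected records sum: 223
Step 5: Final sum = 166.8 + 223 = 389.8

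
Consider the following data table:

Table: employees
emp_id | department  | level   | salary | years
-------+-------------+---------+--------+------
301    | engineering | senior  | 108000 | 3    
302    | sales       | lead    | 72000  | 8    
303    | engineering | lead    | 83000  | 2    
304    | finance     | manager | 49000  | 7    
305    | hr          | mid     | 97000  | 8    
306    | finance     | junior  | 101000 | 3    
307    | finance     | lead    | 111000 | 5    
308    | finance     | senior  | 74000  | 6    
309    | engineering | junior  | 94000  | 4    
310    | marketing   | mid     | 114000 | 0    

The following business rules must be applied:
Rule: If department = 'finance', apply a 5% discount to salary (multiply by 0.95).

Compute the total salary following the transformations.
886250.0

Step 1: Records with department = 'finance' have total salary = 335000
Step 2: Apply multiplier: 335000 × 0.95 = 318250.0
Step 3: Other records total: 568000
Step 4: Final sum = 318250.0 + 568000 = 886250.0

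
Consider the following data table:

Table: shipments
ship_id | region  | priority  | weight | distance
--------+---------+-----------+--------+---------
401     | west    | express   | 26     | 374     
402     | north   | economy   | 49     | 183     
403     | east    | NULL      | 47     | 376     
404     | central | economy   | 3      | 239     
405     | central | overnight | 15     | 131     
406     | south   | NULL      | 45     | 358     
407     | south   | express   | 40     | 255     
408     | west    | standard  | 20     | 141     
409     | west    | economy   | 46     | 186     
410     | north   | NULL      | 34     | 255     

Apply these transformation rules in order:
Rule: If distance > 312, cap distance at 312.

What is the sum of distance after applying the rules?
2326

Step 1: 3 records have distance > 312
Step 2: These records originally summed to 1108
Step 3: After capping: 3 × 312 = 936
Step 4: Unaffected records sum: 1390
Step 5: Final sum = 936 + 1390 = 2326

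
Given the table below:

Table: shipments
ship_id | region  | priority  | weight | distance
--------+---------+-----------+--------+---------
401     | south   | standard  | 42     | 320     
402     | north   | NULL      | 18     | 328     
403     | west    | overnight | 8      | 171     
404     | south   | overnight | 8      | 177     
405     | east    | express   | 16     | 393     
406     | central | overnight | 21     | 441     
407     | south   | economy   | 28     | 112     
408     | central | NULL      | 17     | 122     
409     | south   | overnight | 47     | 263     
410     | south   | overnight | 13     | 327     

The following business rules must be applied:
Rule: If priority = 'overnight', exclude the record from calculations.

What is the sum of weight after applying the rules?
121

Step 1: Identify records where priority = 'overnight'
Step 2: The excluded records sum to 97
Step 3: Original total weight = 218
Step 4: Remaining total = 218 - 97 = 121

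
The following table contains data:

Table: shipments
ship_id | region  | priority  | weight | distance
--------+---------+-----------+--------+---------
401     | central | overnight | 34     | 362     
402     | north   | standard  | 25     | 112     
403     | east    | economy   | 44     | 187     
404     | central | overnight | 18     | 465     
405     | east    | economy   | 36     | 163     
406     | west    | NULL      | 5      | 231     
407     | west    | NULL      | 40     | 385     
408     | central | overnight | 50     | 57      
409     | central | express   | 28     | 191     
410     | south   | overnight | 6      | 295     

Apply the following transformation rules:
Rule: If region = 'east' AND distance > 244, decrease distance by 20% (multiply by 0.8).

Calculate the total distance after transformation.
2448

Step 1: Find records where region = 'east' AND distance > 244
Step 2: 0 records match, summing to 0
Step 3: After multiplier: 0 × 0.8 = 0.0
Step 4: Unaffected records sum: 2448
Step 5: Final sum = 0.0 + 2448 = 2448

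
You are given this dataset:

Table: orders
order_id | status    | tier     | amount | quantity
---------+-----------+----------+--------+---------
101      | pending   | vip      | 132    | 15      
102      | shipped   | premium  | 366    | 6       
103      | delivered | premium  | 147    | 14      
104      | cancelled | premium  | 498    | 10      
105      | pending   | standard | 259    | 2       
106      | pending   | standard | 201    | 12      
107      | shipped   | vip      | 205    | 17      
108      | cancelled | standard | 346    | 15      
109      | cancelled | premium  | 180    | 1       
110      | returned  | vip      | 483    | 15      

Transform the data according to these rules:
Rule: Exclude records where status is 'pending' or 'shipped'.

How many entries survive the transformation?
5

Step 1: Count records to exclude
  - 3 (pending) + 2 (shipped) = 5 records
Step 2: Total records: 10
Step 3: Remaining = 10 - 5 = 5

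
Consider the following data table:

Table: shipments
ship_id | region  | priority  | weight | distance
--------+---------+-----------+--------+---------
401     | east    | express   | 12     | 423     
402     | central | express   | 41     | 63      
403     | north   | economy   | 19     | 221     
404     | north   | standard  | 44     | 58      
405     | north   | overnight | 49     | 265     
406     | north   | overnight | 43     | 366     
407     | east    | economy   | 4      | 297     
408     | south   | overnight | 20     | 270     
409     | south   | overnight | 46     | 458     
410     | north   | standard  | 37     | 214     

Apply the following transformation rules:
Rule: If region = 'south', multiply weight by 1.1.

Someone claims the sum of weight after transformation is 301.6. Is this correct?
No, the correct result is 321.6.

Step 1: Calculate the correct sum after transformation
Step 2: Apply multiplier 1.1 to records where region = 'south'
Step 3: Correct result = 321.6
Step 4: Claimed result = 301.6
Step 5: 321.6 ≠ 301.6
Conclusion: The claimed result is incorrect. The correct answer is 321.6.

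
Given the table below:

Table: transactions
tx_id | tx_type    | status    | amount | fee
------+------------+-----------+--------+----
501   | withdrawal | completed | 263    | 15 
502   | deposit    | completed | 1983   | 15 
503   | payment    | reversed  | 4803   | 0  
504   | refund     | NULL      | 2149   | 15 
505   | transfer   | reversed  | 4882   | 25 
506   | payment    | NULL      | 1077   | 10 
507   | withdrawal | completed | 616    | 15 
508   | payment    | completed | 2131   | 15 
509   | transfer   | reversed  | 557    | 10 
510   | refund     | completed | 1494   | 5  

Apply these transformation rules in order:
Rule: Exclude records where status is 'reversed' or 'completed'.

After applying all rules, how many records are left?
2

Step 1: Count records to exclude
  - 3 (reversed) + 5 (completed) = 8 records
Step 2: Total records: 10
Step 3: Remaining = 10 - 8 = 2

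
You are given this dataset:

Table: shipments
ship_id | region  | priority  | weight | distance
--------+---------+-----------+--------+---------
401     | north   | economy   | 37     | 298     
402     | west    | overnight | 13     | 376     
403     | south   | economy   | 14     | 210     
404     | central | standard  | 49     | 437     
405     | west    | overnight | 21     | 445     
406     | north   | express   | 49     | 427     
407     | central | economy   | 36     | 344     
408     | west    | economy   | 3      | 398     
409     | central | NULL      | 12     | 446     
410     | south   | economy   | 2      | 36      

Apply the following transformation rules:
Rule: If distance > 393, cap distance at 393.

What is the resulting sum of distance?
3229

Step 1: 5 records have distance > 393
Step 2: These records originally summed to 2153
Step 3: After capping: 5 × 393 = 1965
Step 4: Unaffected records sum: 1264
Step 5: Final sum = 1965 + 1264 = 3229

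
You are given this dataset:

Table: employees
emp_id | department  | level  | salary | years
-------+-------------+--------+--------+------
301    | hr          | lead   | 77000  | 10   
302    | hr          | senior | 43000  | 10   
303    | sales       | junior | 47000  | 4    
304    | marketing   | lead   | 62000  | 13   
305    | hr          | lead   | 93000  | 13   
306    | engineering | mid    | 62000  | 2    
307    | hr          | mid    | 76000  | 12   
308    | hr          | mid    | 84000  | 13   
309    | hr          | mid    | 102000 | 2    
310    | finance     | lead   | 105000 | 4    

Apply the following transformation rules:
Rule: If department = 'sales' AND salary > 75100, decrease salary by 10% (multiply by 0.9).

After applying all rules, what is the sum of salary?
751000

Step 1: Find records where department = 'sales' AND salary > 75100
Step 2: 0 records match, summing to 0
Step 3: After multiplier: 0 × 0.9 = 0.0
Step 4: Unaffected records sum: 751000
Step 5: Final sum = 0.0 + 751000 = 751000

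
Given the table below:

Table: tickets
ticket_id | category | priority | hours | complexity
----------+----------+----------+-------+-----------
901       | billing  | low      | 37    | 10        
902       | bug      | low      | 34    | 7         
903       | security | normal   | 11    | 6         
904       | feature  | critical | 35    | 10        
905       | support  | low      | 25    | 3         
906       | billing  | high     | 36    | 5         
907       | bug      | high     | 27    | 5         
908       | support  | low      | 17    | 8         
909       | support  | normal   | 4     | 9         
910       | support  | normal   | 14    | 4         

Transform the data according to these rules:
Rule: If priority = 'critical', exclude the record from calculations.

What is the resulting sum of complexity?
57

Step 1: Identify records where priority = 'critical'
Step 2: The excluded records sum to 10
Step 3: Original total complexity = 67
Step 4: Remaining total = 67 - 10 = 57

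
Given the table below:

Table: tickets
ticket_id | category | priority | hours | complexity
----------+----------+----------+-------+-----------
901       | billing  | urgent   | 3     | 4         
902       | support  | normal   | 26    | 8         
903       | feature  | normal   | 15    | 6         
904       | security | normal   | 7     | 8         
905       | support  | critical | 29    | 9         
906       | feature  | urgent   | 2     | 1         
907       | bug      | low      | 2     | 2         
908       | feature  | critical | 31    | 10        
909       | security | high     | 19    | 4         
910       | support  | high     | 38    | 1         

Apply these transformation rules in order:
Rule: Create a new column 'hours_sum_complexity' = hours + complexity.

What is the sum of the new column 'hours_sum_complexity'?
225

Step 1: For each record, compute hours + complexity
Example calculations:
  3 + 4 = 7
  26 + 8 = 34
  15 + 6 = 21
  ...
Step 2: Sum all derived values
Step 3: Total = 225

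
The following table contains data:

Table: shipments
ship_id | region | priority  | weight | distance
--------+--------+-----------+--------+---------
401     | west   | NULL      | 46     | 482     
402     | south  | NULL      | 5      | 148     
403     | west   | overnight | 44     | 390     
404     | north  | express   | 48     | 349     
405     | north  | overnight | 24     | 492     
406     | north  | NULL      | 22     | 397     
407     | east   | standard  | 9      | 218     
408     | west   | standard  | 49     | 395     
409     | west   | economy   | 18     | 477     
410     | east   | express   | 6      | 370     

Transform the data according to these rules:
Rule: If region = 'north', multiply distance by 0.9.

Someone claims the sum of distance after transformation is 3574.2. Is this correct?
No, the correct result is 3594.2.

Step 1: Calculate the correct sum after transformation
Step 2: Apply multiplier 0.9 to records where region = 'north'
Step 3: Correct result = 3594.2
Step 4: Claimed result = 3574.2
Step 5: 3594.2 ≠ 3574.2
Conclusion: The claimed result is incorrect. The correct answer is 3594.2.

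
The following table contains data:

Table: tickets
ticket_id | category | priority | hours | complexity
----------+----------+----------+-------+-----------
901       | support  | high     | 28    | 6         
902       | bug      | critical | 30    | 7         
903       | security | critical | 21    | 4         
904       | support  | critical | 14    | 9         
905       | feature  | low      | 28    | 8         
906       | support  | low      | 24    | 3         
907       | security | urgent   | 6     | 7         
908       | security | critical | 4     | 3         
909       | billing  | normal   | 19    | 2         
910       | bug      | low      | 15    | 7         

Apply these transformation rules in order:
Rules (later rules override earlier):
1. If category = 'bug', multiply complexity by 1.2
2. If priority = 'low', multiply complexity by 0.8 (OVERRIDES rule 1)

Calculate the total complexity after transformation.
53.8

Step 1: Rule 2 takes priority for records with priority = 'low'
  - 3 records: 18 × 0.8 = 14.4
Step 2: Rule 1 applies to remaining records with category = 'bug'
  - 1 records: 7 × 1.2 = 8.4
Step 3: Other records unchanged: 31
Step 4: Final sum = 14.4 + 8.4 + 31 = 53.8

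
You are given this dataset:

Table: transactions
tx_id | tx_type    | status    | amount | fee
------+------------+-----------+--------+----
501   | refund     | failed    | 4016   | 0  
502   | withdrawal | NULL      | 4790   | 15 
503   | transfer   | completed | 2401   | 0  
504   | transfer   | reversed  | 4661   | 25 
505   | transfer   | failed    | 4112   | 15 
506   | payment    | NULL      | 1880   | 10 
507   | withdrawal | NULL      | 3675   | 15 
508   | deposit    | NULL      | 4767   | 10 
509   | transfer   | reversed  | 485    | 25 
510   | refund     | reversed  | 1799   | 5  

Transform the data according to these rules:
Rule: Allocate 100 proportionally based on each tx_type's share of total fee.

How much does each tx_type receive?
deposit: 8.33, payment: 8.33, refund: 4.17, transfer: 54.17, withdrawal: 25.0

Step 1: Calculate total fee = 120
Step 2: Calculate each tx_type's proportion:
  deposit: 10/120 = 8.33% → 8.33
  payment: 10/120 = 8.33% → 8.33
  refund: 5/120 = 4.17% → 4.17
  transfer: 65/120 = 54.17% → 54.17
  withdrawal: 30/120 = 25.00% → 25.0
Step 3: Verify: sum of allocations ≈ 100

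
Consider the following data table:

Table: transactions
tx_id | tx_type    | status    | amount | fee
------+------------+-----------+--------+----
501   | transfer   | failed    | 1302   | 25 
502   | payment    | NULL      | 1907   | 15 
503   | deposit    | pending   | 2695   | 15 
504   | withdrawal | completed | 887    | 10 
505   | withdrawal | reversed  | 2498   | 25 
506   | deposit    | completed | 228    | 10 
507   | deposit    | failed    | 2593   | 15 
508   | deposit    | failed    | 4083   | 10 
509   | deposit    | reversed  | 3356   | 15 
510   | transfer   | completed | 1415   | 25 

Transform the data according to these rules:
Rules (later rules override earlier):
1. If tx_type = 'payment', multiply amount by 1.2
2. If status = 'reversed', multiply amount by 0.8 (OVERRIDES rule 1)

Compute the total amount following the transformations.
20174.6

Step 1: Rule 2 takes priority for records with status = 'reversed'
  - 2 records: 5854 × 0.8 = 4683.2
Step 2: Rule 1 applies to remaining records with tx_type = 'payment'
  - 1 records: 1907 × 1.2 = 2288.4
Step 3: Other records unchanged: 13203
Step 4: Final sum = 4683.2 + 2288.4 + 13203 = 20174.6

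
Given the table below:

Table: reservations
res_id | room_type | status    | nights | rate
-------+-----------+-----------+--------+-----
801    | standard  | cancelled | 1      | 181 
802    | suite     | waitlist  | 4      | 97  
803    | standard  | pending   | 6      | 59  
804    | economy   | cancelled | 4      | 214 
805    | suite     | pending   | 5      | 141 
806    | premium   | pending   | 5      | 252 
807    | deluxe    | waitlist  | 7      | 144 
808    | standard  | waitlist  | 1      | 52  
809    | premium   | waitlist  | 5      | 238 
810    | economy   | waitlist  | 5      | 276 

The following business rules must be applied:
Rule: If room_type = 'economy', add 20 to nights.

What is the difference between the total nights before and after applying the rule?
40

Step 1: Original sum of nights = 43
Step 2: 2 records have room_type = 'economy'
Step 3: Each affected record changes by 20
Step 4: Total change = 2 × 20 = 40
Step 5: New sum = 43 + 40 = 83
Step 6: Difference = |83 - 43| = 40
        (Sum increased by 40)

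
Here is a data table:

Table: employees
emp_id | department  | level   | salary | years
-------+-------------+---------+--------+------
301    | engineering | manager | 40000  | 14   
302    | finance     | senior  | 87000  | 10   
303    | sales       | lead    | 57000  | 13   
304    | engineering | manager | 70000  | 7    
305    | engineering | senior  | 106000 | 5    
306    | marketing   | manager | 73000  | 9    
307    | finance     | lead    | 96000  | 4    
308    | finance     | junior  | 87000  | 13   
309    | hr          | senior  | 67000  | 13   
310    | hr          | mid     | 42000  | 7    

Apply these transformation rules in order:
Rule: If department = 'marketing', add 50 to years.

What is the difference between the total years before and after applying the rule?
50

Step 1: Original sum of years = 95
Step 2: 1 records have department = 'marketing'
Step 3: Each affected record changes by 50
Step 4: Total change = 1 × 50 = 50
Step 5: New sum = 95 + 50 = 145
Step 6: Difference = |145 - 95| = 50
        (Sum increased by 50)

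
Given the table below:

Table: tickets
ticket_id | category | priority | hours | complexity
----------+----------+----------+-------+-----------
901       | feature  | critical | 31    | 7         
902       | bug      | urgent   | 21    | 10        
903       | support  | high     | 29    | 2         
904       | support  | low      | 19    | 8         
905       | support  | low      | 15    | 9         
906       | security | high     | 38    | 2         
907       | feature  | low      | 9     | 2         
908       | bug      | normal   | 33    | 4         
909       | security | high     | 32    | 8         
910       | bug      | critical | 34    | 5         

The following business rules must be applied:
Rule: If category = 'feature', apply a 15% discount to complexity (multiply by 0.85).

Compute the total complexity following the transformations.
55.65

Step 1: Records with category = 'feature' have total complexity = 9
Step 2: Apply multiplier: 9 × 0.85 = 7.65
Step 3: Other records total: 48
Step 4: Final sum = 7.65 + 48 = 55.65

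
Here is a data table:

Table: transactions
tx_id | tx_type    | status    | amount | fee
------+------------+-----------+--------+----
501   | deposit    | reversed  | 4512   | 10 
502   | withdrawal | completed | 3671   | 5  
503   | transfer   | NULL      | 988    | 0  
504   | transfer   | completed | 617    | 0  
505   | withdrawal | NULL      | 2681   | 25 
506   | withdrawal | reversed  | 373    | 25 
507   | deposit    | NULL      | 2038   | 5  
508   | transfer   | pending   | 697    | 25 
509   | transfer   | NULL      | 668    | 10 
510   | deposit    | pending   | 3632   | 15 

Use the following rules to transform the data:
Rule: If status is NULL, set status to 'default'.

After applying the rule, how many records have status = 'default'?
4

Step 1: Count records where status IS NULL
Step 2: Found 4 records with NULL status
Step 3: These records will have status set to 'default'
Step 4: Records already having status = 'default': 0
Step 5: Answer: 4 + 0 = 4 records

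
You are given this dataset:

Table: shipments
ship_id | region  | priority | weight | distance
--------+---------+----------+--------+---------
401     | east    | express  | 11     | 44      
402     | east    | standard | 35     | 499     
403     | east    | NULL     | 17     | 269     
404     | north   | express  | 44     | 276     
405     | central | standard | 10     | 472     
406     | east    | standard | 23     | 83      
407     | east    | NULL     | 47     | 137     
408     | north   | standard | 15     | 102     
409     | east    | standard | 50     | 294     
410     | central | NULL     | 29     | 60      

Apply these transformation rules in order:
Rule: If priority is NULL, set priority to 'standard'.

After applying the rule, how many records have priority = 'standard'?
8

Step 1: Count records where priority IS NULL
Step 2: Found 3 records with NULL priority
Step 3: These records will have priority set to 'standard'
Step 4: Records already having priority = 'standard': 5
Step 5: Answer: 3 + 5 = 8 records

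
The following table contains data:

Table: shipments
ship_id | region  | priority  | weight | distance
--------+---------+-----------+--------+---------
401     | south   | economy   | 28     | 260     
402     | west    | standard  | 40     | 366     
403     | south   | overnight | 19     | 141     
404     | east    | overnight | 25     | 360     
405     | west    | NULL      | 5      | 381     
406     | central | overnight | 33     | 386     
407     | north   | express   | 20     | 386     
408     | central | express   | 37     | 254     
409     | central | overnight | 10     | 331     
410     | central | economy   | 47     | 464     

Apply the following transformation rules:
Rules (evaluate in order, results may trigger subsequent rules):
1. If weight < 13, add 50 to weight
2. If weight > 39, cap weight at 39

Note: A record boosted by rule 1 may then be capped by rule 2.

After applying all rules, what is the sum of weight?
318

Step 1: Apply rule 1 to records with weight < 13
  - 2 records get bonus of 50
  - Of these, 2 records then exceed 39 and get capped
Step 2: Apply rule 2 to records with weight > 39
  - 2 records (original) are capped
Step 3: Calculate final sum = 318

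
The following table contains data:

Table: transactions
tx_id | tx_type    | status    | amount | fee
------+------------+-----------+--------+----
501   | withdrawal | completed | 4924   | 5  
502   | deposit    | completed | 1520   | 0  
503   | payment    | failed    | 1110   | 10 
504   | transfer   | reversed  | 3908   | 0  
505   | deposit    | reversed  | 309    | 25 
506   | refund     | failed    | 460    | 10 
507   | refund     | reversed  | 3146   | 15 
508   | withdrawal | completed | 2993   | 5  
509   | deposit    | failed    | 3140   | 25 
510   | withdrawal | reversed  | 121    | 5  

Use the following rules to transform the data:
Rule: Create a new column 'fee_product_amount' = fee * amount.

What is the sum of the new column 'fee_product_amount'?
189305

Step 1: For each record, compute fee * amount
Example calculations:
  5 * 4924 = 24620
  0 * 1520 = 0
  10 * 1110 = 11100
  ...
Step 2: Sum all derived values
Step 3: Total = 189305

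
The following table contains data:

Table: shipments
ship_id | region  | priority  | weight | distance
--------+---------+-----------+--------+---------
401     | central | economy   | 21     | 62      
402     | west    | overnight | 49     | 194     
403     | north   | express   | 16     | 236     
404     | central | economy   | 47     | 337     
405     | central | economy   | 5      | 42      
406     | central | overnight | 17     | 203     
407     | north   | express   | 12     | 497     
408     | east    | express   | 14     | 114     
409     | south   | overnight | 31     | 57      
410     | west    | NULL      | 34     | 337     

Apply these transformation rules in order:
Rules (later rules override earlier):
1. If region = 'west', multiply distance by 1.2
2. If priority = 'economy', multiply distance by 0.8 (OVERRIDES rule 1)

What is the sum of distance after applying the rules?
2097.0

Step 1: Rule 2 takes priority for records with priority = 'economy'
  - 3 records: 441 × 0.8 = 352.8
Step 2: Rule 1 applies to remaining records with region = 'west'
  - 2 records: 531 × 1.2 = 637.2
Step 3: Other records unchanged: 1107
Step 4: Final sum = 352.8 + 637.2 + 1107 = 2097.0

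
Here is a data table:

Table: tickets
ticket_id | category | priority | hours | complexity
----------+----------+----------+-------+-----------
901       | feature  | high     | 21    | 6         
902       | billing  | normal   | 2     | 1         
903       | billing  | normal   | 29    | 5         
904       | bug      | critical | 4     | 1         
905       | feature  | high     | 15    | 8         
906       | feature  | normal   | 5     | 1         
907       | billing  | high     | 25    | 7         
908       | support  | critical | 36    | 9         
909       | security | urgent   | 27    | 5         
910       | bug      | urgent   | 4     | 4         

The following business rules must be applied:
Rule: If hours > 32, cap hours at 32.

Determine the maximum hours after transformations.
32

Step 1: Original maximum hours = 36
Step 2: Apply cap at 32
Step 3: 1 records had hours > 32 and were capped
Step 4: Maximum after transformation = 32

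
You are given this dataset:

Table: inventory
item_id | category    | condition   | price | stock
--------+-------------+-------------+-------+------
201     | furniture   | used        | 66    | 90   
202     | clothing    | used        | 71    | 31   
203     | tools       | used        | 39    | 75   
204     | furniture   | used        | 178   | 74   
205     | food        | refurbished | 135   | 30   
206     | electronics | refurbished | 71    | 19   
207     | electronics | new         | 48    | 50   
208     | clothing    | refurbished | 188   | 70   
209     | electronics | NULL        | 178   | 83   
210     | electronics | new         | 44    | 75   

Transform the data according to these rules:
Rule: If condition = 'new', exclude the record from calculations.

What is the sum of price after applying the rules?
926

Step 1: Identify records where condition = 'new'
Step 2: The excluded records sum to 92
Step 3: Original total price = 1018
Step 4: Remaining total = 1018 - 92 = 926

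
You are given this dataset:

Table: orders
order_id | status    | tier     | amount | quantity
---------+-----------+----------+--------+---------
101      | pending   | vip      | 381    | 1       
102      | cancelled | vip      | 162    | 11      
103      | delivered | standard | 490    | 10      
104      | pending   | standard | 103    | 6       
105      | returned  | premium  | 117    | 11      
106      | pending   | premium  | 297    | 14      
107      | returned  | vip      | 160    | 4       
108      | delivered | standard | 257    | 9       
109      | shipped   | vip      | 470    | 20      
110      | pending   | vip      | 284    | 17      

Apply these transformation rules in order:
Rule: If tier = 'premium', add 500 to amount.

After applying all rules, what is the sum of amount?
3721

Step 1: Count records where tier = 'premium': 2
Step 2: Total bonus added: 2 × 500 = 1000
Step 3: Original sum of amount: 2721
Step 4: Final sum = 2721 + 1000 = 3721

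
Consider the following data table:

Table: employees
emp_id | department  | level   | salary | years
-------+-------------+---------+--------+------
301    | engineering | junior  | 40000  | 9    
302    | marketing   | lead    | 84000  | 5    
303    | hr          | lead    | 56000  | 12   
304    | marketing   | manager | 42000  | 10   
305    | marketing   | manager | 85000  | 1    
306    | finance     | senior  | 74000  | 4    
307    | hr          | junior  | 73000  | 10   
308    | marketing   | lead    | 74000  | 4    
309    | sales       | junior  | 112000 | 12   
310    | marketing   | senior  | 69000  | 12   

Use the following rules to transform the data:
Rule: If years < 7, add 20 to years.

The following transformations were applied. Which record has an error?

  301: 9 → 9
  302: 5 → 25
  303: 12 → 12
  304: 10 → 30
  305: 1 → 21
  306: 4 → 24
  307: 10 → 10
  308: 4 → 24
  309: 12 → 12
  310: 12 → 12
Record 304 has an error. The correct transformed value should be 10, not 30.

Step 1: Check each record against the rule
Step 2: Record 304 has years = 10
Step 3: Since 10 >= 7, the bonus should not have been applied
Step 4: Correct value = 10, but claimed value = 30
Conclusion: Record 304 has the error.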